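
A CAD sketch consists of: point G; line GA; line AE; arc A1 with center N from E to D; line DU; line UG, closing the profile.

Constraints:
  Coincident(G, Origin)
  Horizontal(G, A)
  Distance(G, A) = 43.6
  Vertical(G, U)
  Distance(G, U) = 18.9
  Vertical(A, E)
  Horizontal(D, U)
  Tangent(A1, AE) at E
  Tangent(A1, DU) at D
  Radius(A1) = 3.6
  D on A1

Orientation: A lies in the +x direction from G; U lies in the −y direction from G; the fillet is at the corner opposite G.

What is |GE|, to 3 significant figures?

46.2

G is at the origin; G and A share the same y with |GA| = 43.6 and A on the +x side, so A = (43.6, 0.00). GU is vertical with |GU| = 18.9 and U on the −y side, so U = (0.00, -18.9). The virtual corner opposite G is at (43.6, -18.9). Tangency of A1 to AE means the radius NE is perpendicular to AE and tangency of A1 to DU means the radius ND is perpendicular to DU, with radius 3.6, so the center N sits 3.6 in from both sides at N = (40.0, -15.3). That places the tangent points at E = (43.6, -15.3) on AE and D = (40.0, -18.9) on DU. Then |GE| = |E − G| = 46.2.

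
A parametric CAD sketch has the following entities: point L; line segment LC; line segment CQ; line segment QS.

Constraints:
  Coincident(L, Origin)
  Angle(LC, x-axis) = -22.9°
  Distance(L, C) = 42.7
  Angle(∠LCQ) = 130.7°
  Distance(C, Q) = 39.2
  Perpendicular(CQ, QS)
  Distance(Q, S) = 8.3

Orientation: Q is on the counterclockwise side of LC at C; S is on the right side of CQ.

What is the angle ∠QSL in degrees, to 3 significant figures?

58.8°

∠LCQ = 130.7°, so CQ runs at -22.9° + (180° − 130.7°) = 26.4° from the x-axis; with |CQ| = 39.2, Q = C + 39.2·(cos 26.4°, sin 26.4°) = (74.4, 0.814). CQ ⟂ QS; with |QS| = 8.3 on the right of CQ, S = Q + 8.3·(0.445, -0.896) = (78.1, -6.62). Then cos ∠QSL = SQ·SL / (|SQ||SL|), giving 58.8°.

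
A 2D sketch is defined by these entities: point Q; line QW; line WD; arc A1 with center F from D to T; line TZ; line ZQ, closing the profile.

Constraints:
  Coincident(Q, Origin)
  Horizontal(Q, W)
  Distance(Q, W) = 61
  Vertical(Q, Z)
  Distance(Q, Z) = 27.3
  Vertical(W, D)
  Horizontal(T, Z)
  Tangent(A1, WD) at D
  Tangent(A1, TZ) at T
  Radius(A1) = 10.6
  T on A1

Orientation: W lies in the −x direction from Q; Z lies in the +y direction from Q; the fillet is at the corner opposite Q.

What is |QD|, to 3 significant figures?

63.2

Q is at the origin; Q and W share the same y with |QW| = 61.0 and W on the −x side, so W = (-61.0, 0.00). Q and Z share the same x with |QZ| = 27.3 and Z on the +y side, so Z = (0.00, 27.3). The virtual corner opposite Q is at (-61.0, 27.3). Since A1 is tangent to WD there, FD ⟂ WD and the tangent condition forces FT to be normal to TZ, with radius 10.6, so the center F sits 10.6 in from both sides at F = (-50.4, 16.7). That places the tangent points at D = (-61.0, 16.7) on WD and T = (-50.4, 27.3) on TZ. Then |QD| = |D − Q| = 63.2.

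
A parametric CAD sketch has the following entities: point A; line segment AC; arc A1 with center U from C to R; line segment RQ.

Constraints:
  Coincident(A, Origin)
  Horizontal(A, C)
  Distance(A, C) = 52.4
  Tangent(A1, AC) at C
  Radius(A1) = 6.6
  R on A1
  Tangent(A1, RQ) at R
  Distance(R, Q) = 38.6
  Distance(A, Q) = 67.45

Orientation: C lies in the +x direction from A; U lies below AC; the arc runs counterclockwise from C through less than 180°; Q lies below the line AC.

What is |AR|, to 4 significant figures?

46.40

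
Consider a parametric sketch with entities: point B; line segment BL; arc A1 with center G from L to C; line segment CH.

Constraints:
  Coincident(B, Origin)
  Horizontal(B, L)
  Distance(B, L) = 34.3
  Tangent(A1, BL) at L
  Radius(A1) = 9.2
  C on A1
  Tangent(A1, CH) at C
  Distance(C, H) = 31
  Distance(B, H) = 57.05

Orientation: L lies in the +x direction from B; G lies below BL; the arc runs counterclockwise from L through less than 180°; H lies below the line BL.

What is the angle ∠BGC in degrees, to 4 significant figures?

40.91°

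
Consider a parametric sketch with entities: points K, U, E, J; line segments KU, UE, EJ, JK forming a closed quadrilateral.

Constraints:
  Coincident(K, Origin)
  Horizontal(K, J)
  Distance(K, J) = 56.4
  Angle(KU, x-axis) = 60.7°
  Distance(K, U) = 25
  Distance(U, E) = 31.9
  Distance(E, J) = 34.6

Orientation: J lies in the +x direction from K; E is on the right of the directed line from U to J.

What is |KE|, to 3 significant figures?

24.3

Checks: |UE| = 31.90 ✓; |EJ| = 34.60 ✓.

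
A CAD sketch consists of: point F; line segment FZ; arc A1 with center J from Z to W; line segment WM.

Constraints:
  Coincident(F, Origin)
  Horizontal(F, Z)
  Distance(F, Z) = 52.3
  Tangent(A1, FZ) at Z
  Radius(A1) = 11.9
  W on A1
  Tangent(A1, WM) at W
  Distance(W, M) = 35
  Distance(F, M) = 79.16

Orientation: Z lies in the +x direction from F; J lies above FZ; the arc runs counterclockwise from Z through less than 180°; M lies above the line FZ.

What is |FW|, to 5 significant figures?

65.327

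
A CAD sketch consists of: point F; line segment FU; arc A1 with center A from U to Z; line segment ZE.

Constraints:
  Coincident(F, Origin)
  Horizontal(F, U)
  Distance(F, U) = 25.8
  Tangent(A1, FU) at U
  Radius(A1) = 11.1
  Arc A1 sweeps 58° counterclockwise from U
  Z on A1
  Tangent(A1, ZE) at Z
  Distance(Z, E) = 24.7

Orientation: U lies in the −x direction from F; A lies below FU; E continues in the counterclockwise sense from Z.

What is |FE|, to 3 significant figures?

54.9

F is at the origin; F and U share the same y with |FU| = 25.8 and U on the −x side, so U = (-25.8, 0.00). Since A1 is tangent to FU there, AU ⟂ FU, so A = U + (0, -11.1) = (-25.8, -11.1). On A1, U sits at bearing 90° from A; a 58° counterclockwise sweep puts Z at bearing 148°, so Z = A + 11.1·(cos 148°, sin 148°) = (-35.2, -5.22). A1 meets ZE tangentially, so AZ is at right angles to ZE, so ZE runs along (−sin 148°, cos 148°); with |ZE| = 24.7, E = (-48.3, -26.2). Then |FE| = |E − F| = 54.9.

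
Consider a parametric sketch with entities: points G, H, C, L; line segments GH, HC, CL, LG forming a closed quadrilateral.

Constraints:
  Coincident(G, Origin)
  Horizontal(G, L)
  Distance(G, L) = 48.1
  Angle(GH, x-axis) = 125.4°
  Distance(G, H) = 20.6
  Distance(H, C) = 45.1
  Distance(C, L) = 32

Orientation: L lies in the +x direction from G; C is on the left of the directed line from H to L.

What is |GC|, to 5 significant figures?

42.134

Checks: G = (0.00, 0.00) ✓; |HC| = 45.10 ✓; |CL| = 32.00 ✓.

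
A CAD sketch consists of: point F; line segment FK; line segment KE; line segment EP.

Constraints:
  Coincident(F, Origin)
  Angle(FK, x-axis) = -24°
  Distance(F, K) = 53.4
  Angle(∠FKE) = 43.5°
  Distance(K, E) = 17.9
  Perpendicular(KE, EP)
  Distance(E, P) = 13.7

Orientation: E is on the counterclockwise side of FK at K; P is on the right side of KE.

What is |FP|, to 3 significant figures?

54.6

F is at the origin; FK runs at -24.0° with length 53.4, so K = 53.4·(cos -24.0°, sin -24.0°) = (48.8, -21.7). ∠FKE = 43.5°, so KE runs at -24.0° + (180° − 43.5°) = 112° from the x-axis; with |KE| = 17.9, E = K + 17.9·(cos 112°, sin 112°) = (41.9, -5.18). The perpendicularity gives EP at right angles to KE; with |EP| = 13.7 on the right of KE, P = E + 13.7·(0.924, 0.383) = (54.6, 0.0605). Then |FP| = |P − F| = 54.6.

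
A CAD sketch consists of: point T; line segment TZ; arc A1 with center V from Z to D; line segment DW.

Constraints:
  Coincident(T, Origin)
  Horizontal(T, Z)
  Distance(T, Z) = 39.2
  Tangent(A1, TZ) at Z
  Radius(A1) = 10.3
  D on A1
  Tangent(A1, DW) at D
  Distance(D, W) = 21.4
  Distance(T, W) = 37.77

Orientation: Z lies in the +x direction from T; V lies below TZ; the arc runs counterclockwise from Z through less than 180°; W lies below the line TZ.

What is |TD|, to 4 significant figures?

30.24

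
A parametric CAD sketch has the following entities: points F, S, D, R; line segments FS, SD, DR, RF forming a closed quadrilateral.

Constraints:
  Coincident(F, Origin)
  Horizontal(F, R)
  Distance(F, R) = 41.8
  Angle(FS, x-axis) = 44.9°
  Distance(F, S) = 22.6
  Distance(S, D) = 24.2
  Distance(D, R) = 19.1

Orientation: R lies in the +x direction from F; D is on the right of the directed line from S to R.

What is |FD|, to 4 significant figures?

24.96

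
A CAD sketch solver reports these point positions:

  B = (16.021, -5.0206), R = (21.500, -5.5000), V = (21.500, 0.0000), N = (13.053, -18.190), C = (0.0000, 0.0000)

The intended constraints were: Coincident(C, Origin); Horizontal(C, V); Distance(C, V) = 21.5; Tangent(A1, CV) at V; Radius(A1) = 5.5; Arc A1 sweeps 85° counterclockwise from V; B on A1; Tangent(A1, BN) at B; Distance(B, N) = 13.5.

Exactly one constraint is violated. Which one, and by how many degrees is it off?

Tangent(A1, BN) at B — off by 7.70°.

C = (0.00, 0.00) ✓; C.y = 0.00, V.y = 0.00 ✓; |CV| = 21.50 ✓; ∠(RV, VC) = 90.00° ✓; |RV| = 5.500 ✓; bearing(R→B) − bearing(R→V) = 85.00° ✓; |RB| = 5.500 ✓; ∠(RB, BN) = 97.70° ✗; |BN| = 13.50 ✓.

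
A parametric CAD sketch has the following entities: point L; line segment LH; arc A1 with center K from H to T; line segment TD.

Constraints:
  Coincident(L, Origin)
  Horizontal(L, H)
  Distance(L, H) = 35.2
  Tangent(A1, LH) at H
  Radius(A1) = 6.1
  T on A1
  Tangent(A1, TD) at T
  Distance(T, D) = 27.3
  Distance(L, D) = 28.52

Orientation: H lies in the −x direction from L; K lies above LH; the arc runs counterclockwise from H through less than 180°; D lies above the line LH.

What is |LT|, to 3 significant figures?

30.4

Checks: |LH| = 35.20 ✓; ∠(KH, HL) = 90.00° ✓; |KT| = 6.100 ✓; ∠(KT, TD) = 90.00° ✓; |TD| = 27.30 ✓; |LD| = 28.52 ✓.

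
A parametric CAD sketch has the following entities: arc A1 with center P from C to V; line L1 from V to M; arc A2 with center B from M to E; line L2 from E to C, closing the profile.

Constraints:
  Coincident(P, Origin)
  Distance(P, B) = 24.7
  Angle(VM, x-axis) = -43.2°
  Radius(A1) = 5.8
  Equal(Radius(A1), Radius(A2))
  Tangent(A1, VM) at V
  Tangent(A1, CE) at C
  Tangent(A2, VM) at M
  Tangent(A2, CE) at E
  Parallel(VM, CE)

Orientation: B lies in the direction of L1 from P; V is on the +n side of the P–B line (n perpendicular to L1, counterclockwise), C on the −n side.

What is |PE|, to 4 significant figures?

25.37

The slot axis is L1's direction at -43.2°, so u = (cos -43.2°, sin -43.2°) = (0.7290, -0.6845) and n = (−sin -43.2°, cos -43.2°) = (0.6845, 0.7290). P is at the origin and B lies 24.7 along u from P, so B = 24.7·u = (18.01, -16.91). Tangency of A1 to both parallel lines with radius 5.8 puts V and C at P ± 5.8·n: V = (3.970, 4.228), C = (-3.970, -4.228). Equal radii place M and E the same way about B: M = B + 5.8·n = (21.98, -12.68), E = B − 5.8·n = (14.04, -21.14). Then |PE| = |E − P| = 25.37.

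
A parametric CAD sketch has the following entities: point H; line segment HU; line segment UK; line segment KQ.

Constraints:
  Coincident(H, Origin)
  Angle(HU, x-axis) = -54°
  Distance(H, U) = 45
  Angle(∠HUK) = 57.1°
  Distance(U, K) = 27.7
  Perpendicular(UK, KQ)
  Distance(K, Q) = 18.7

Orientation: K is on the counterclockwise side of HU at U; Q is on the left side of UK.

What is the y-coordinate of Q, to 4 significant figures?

-3.831

H is at the origin; HU runs at -54.0° with length 45.0, so U = 45.0·(cos -54.0°, sin -54.0°) = (26.45, -36.41). ∠HUK = 57.1°, so UK runs at -54.0° + (180° − 57.1°) = 68.90° from the x-axis; with |UK| = 27.7, K = U + 27.7·(cos 68.90°, sin 68.90°) = (36.42, -10.56). UK ⟂ KQ; with |KQ| = 18.7 on the left of UK, Q = K + 18.7·(-0.9330, 0.3600) = (18.98, -3.831). So Q.y = -3.831.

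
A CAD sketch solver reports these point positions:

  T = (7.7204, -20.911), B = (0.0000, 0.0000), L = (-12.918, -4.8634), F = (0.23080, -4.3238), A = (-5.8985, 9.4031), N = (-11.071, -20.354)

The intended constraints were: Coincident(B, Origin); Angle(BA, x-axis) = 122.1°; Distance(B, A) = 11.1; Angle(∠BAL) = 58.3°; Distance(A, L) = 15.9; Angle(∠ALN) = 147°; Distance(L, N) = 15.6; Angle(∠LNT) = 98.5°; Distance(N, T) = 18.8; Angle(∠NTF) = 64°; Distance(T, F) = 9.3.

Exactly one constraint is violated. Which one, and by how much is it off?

Distance(T, F) = 9.3 — off by 8.90.

B = (0.00, 0.00) ✓; BA at 122.1° ✓; |BA| = 11.10 ✓; ∠BAL = 58.30° ✓; |AL| = 15.90 ✓; ∠ALN = 147.0° ✓; |LN| = 15.60 ✓; ∠LNT = 98.50° ✓; |NT| = 18.80 ✓; ∠NTF = 64.00° ✓; |TF| = 18.20 ✗.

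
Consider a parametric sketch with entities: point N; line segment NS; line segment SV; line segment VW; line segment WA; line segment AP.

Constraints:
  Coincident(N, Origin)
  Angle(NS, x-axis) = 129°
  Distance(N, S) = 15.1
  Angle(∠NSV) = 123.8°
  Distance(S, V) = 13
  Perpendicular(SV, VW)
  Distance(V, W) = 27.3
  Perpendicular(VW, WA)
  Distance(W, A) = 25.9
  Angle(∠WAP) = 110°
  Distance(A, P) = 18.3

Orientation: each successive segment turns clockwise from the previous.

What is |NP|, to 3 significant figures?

11.0

VW ⟂ WA, so WA runs at -107°; with |WA| = 25.9, A = (12.8, -8.66). ∠WAP = 110.0° gives AP at -177° from the x-axis; with |AP| = 18.3, P = (-5.52, -9.55). Then |NP| = |P − N| = 11.0.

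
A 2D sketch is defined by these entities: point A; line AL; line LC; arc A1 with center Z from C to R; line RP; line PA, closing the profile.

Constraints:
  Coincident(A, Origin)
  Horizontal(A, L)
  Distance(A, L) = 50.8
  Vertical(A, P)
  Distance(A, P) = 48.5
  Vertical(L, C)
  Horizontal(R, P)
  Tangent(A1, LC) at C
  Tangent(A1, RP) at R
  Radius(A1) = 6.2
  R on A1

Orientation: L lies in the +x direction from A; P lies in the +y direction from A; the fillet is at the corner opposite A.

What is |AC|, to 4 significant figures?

66.11

A is at the origin; A and L share the same y with |AL| = 50.8 and L on the +x side, so L = (50.80, 0.000). A and P share the same x with |AP| = 48.5 and P on the +y side, so P = (0.000, 48.50). The virtual corner opposite A is at (50.80, 48.50). The tangent condition forces ZC to be normal to LC and A1 meets RP tangentially, so ZR is at right angles to RP, with radius 6.2, so the center Z sits 6.2 in from both sides at Z = (44.60, 42.30). That places the tangent points at C = (50.80, 42.30) on LC and R = (44.60, 48.50) on RP. Then |AC| = |C − A| = 66.11.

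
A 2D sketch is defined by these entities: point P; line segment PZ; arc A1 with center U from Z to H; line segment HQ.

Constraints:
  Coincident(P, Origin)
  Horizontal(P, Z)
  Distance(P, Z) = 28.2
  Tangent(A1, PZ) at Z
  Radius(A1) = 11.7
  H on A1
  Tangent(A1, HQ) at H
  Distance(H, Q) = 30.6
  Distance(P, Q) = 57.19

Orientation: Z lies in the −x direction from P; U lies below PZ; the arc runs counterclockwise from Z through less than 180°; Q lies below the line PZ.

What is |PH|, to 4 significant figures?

41.80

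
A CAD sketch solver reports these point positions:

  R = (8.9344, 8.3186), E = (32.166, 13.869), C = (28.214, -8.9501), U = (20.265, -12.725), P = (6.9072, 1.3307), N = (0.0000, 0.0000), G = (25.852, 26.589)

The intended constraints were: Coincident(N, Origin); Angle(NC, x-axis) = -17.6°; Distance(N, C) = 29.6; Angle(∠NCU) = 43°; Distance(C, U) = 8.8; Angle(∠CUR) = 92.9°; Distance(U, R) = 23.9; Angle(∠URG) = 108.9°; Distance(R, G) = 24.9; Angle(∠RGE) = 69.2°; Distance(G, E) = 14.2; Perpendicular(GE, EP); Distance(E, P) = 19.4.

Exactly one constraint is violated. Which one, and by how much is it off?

Distance(E, P) = 19.4 — off by 8.80.

N = (0.00, 0.00) ✓; NC at -17.60° ✓; |NC| = 29.60 ✓; ∠NCU = 43.00° ✓; |CU| = 8.800 ✓; ∠CUR = 92.90° ✓; |UR| = 23.90 ✓; ∠URG = 108.9° ✓; |RG| = 24.90 ✓; ∠RGE = 69.20° ✓; |GE| = 14.20 ✓; ∠(GE, EP) = 90.00° ✓; |EP| = 28.20 ✗.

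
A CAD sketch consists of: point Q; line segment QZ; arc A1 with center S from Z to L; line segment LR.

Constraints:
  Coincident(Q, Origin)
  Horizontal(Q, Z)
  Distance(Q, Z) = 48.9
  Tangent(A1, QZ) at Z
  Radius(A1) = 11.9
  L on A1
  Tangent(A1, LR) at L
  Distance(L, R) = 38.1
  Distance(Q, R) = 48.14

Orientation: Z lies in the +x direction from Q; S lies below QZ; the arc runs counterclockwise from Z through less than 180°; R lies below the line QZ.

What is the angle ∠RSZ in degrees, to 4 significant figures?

139.6°

Checks: |SZ| = 11.90 ✓; |SL| = 11.90 ✓; ∠(SL, LR) = 90.00° ✓; |LR| = 38.10 ✓; |QR| = 48.14 ✓.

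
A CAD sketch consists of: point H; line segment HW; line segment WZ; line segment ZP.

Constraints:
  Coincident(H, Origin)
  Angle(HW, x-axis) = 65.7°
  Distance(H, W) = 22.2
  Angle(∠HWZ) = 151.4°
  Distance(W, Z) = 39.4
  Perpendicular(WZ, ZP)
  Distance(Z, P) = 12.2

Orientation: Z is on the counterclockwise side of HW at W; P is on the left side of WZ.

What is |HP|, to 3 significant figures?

58.9

∠HWZ = 151.4°, so WZ runs at 65.7° + (180° − 151.4°) = 94.3° from the x-axis; with |WZ| = 39.4, Z = W + 39.4·(cos 94.3°, sin 94.3°) = (6.18, 59.5). WZ is perpendicular to ZP; with |ZP| = 12.2 on the left of WZ, P = Z + 12.2·(-0.997, -0.0750) = (-5.98, 58.6). Then |HP| = |P − H| = 58.9.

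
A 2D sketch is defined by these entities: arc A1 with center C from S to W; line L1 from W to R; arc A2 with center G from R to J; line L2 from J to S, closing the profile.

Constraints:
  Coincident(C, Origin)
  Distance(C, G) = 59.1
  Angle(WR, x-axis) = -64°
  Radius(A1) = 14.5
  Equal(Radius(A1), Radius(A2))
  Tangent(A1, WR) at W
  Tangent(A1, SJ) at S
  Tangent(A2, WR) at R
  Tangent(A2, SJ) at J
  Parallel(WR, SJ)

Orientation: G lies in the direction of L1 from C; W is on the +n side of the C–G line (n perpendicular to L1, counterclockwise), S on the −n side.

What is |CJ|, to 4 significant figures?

60.85

The slot axis is L1's direction at -64.0°, so u = (cos -64.0°, sin -64.0°) = (0.4384, -0.8988) and n = (−sin -64.0°, cos -64.0°) = (0.8988, 0.4384). C is at the origin and G lies 59.1 along u from C, so G = 59.1·u = (25.91, -53.12). Tangency of A1 to both parallel lines with radius 14.5 puts W and S at C ± 14.5·n: W = (13.03, 6.356), S = (-13.03, -6.356). Equal radii place R and J the same way about G: R = G + 14.5·n = (38.94, -46.76), J = G − 14.5·n = (12.88, -59.48). Then |CJ| = |J − C| = 60.85.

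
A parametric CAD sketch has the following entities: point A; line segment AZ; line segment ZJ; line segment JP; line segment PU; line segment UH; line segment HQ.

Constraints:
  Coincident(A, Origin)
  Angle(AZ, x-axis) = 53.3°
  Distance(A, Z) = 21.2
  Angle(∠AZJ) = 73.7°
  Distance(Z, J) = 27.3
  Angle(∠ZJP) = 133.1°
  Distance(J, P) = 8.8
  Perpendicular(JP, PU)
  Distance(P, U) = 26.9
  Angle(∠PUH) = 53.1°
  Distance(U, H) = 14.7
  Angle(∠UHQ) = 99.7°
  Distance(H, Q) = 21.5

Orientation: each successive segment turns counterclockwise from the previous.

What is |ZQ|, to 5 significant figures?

33.042

∠PUH = 53.1° gives UH at 63.400° from the x-axis; with |UH| = 14.7, H = (-2.2088, 11.657). ∠UHQ = 99.7° gives HQ at 143.70° from the x-axis; with |HQ| = 21.5, Q = (-19.536, 24.386). Then |ZQ| = |Q − Z| = 33.042.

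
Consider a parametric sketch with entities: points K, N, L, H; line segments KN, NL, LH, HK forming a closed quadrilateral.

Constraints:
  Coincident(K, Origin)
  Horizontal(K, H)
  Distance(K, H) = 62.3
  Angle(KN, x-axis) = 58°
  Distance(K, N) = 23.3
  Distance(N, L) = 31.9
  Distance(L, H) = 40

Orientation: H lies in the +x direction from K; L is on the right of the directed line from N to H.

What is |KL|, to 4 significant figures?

25.66

Checks: |NL| = 31.90 ✓; |LH| = 40.00 ✓.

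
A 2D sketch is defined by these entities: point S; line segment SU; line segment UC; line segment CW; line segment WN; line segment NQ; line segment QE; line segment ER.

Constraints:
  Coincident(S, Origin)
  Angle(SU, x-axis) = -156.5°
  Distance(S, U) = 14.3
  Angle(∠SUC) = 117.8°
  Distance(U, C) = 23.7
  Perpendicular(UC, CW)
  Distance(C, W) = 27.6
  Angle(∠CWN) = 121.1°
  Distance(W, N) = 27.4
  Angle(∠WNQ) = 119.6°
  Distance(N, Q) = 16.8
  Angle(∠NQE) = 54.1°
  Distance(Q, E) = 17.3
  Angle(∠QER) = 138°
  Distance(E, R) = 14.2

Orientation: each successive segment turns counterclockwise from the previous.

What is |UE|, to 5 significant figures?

26.307

S is at the origin; SU runs at -156.5° with length 14.3, so U = (-13.114, -5.7021). ∠SUC = 117.8° gives UC at -94.300° from the x-axis; with |UC| = 23.7, C = (-14.891, -29.335). UC ⟂ CW, so CW runs at -4.3000°; with |CW| = 27.6, W = (12.631, -31.405). ∠CWN = 121.1° gives WN at 54.600° from the x-axis; with |WN| = 27.4, N = (28.504, -9.0703). ∠WNQ = 119.6° gives NQ at 115.00° from the x-axis; with |NQ| = 16.8, Q = (21.404, 6.1557). ∠NQE = 54.1° gives QE at -119.10° from the x-axis; with |QE| = 17.3, E = (12.990, -8.9606). Then |UE| = |E − U| = 26.307.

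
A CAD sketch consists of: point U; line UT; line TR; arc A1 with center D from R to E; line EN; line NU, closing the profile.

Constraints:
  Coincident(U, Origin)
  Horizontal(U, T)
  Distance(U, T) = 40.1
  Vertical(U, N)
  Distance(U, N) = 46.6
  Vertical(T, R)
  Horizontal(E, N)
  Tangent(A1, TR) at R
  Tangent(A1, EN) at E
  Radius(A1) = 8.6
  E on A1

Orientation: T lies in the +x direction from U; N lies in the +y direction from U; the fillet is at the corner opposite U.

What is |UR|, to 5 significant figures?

55.245

U is at the origin; UT is horizontal with |UT| = 40.1 and T on the +x side, so T = (40.100, 0.0000). UN is vertical with |UN| = 46.6 and N on the +y side, so N = (0.0000, 46.600). The virtual corner opposite U is at (40.100, 46.600). The tangent condition forces DR to be normal to TR and tangency of A1 to EN means the radius DE is perpendicular to EN, with radius 8.6, so the center D sits 8.6 in from both sides at D = (31.500, 38.000). That places the tangent points at R = (40.100, 38.000) on TR and E = (31.500, 46.600) on EN. Then |UR| = |R − U| = 55.245.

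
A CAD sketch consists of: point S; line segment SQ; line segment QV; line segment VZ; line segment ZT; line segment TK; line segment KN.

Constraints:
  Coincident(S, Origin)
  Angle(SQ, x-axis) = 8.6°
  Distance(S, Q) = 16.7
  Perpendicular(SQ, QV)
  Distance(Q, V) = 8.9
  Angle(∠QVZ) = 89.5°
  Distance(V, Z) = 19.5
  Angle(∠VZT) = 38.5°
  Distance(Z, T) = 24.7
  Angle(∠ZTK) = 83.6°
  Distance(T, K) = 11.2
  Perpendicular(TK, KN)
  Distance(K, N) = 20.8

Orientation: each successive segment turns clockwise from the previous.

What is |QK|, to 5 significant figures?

6.5882

∠VZT = 38.5° gives ZT at 46.600° from the x-axis; with |ZT| = 24.7, T = (15.509, 8.8961). ∠ZTK = 83.6° gives TK at -49.800° from the x-axis; with |TK| = 11.2, K = (22.738, 0.34161). Then |QK| = |K − Q| = 6.5882.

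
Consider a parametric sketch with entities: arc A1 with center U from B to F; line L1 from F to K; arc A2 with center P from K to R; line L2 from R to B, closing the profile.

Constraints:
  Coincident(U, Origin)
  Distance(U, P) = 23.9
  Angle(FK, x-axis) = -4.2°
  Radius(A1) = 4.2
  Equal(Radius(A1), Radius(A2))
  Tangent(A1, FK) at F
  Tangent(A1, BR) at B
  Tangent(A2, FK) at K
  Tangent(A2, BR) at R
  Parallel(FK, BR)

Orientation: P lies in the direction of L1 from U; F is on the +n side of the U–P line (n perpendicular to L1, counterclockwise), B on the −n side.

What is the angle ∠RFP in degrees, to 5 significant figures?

9.3978°

The slot axis is L1's direction at -4.2°, so u = (cos -4.2°, sin -4.2°) = (0.99731, -0.073238) and n = (−sin -4.2°, cos -4.2°) = (0.073238, 0.99731). U is at the origin and P lies 23.9 along u from U, so P = 23.9·u = (23.836, -1.7504). Tangency of A1 to both parallel lines with radius 4.2 puts F and B at U ± 4.2·n: F = (0.30760, 4.1887), B = (-0.30760, -4.1887). Equal radii place K and R the same way about P: K = P + 4.2·n = (24.143, 2.4383), R = P − 4.2·n = (23.528, -5.9391). Then cos ∠RFP = FR·FP / (|FR||FP|), giving 9.3978°.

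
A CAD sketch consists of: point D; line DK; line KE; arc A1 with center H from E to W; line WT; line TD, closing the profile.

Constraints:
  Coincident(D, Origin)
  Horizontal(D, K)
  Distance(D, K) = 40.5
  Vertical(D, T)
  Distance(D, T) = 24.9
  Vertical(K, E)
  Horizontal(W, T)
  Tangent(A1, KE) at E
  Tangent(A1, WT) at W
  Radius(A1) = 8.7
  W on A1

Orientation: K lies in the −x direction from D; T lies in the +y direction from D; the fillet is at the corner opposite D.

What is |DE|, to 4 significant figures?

43.62

D is at the origin; D and K share the same y with |DK| = 40.5 and K on the −x side, so K = (-40.50, 0.000). D and T share the same x with |DT| = 24.9 and T on the +y side, so T = (0.000, 24.90). The virtual corner opposite D is at (-40.50, 24.90). A1 meets KE tangentially, so HE is at right angles to KE and tangency of A1 to WT means the radius HW is perpendicular to WT, with radius 8.7, so the center H sits 8.7 in from both sides at H = (-31.80, 16.20). That places the tangent points at E = (-40.50, 16.20) on KE and W = (-31.80, 24.90) on WT. Then |DE| = |E − D| = 43.62.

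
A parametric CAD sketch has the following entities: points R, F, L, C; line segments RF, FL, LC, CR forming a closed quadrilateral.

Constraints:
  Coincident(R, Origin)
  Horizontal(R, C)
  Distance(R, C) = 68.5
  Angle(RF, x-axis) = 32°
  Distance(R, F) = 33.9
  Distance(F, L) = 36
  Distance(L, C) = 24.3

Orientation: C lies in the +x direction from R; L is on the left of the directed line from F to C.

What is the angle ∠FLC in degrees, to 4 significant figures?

90.54°

R is at the origin; RC is horizontal with |RC| = 68.5 and C in +x, so C = (68.5, 0). RF runs at 32.0° with |RF| = 33.9, so F = (28.75, 17.96). L is determined by |FL| = 36.0 and |LC| = 24.3 together: it lies at the intersection of circle(F, 36.0) and circle(C, 24.3). With |FC| = 43.62, the foot of the radical line on FC is 29.90 from F and the perpendicular offset is √(36.0² − 29.90²) = 20.05. Taking the left-of-FC solution: L = (64.25, 23.93).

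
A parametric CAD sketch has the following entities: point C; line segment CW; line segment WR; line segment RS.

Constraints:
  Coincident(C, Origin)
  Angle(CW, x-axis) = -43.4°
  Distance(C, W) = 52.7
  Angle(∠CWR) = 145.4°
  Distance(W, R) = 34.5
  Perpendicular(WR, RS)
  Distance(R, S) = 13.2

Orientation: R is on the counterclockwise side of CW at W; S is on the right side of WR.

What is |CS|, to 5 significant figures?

89.022

C is at the origin; CW runs at -43.4° with length 52.7, so W = 52.7·(cos -43.4°, sin -43.4°) = (38.290, -36.210). ∠CWR = 145.4°, so WR runs at -43.4° + (180° − 145.4°) = -8.8000° from the x-axis; with |WR| = 34.5, R = W + 34.5·(cos -8.8000°, sin -8.8000°) = (72.384, -41.488). The perpendicularity gives RS at right angles to WR; with |RS| = 13.2 on the right of WR, S = R + 13.2·(-0.15299, -0.98823) = (70.365, -54.532). Then |CS| = |S − C| = 89.022.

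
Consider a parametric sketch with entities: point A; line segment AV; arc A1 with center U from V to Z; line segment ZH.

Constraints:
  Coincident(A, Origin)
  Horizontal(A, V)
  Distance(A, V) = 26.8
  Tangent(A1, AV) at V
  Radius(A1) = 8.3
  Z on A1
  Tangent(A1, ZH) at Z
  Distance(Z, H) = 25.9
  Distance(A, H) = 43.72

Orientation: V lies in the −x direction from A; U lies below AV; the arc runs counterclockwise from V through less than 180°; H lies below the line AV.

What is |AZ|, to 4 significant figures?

36.35

A is at the origin; AV is horizontal with |AV| = 26.8 and V on the −x side, so V = (-26.80, 0.000). The tangent condition forces UV to be normal to AV, so U = V + (0, -8.3) = (-26.80, -8.300). Since UZ ⟂ ZH (tangency), |UH| = √(8.3² + 25.9²) = 27.20 regardless of where Z sits on A1. So H lies on both circle(A, 43.72) and circle(U, 27.20); the below-AV intersection is H = (-25.56, -35.47). Z is the foot of the tangent from H: Z = (-34.58, -11.19).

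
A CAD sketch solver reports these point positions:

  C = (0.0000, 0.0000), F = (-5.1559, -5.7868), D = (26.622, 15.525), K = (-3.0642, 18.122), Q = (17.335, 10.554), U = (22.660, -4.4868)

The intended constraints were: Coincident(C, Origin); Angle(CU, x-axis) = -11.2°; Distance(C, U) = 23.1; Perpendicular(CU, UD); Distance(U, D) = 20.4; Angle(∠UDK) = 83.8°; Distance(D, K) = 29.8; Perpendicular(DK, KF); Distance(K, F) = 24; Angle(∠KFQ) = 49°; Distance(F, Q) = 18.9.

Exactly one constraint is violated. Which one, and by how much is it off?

Distance(F, Q) = 18.9 — off by 8.90.

C = (0.00, 0.00) ✓; CU at -11.20° ✓; |CU| = 23.10 ✓; ∠(CU, UD) = 90.00° ✓; |UD| = 20.40 ✓; ∠UDK = 83.80° ✓; |DK| = 29.80 ✓; ∠(DK, KF) = 90.00° ✓; |KF| = 24.00 ✓; ∠KFQ = 49.00° ✓; |FQ| = 27.80 ✗.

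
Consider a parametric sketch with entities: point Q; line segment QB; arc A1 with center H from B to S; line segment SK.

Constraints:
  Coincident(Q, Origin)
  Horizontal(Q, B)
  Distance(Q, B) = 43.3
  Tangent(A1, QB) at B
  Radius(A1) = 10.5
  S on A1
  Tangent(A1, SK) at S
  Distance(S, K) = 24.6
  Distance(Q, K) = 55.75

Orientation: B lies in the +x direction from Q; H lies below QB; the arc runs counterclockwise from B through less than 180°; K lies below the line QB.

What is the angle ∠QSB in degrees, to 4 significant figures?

102.6°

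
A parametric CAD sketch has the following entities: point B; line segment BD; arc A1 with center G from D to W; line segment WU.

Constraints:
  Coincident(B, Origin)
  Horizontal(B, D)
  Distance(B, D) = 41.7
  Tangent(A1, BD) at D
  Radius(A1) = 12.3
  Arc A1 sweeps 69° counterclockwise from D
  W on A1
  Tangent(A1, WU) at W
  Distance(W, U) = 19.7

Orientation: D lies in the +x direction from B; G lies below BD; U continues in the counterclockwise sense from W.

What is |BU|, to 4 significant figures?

35.03

B is at the origin; BD is horizontal with |BD| = 41.7 and D on the +x side, so D = (41.70, 0.000). The tangent condition forces GD to be normal to BD, so G = D + (0, -12.3) = (41.70, -12.30). On A1, D sits at bearing 90° from G; a 69° counterclockwise sweep puts W at bearing 159°, so W = G + 12.3·(cos 159°, sin 159°) = (30.22, -7.892). The tangent condition forces GW to be normal to WU, so WU runs along (−sin 159°, cos 159°); with |WU| = 19.7, U = (23.16, -26.28). Then |BU| = |U − B| = 35.03.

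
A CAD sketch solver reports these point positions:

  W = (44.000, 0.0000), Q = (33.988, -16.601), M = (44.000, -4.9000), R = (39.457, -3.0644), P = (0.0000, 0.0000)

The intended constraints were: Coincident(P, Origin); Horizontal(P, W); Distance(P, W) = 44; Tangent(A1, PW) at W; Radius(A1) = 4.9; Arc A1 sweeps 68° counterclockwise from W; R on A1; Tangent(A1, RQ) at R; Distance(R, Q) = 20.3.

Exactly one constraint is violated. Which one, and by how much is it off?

Distance(R, Q) = 20.3 — off by 5.70.

P = (0.00, 0.00) ✓; P.y = 0.00, W.y = 0.00 ✓; |PW| = 44.00 ✓; ∠(MW, WP) = 90.00° ✓; |MW| = 4.900 ✓; bearing(M→R) − bearing(M→W) = 68.00° ✓; |MR| = 4.900 ✓; ∠(MR, RQ) = 90.00° ✓; |RQ| = 14.60 ✗.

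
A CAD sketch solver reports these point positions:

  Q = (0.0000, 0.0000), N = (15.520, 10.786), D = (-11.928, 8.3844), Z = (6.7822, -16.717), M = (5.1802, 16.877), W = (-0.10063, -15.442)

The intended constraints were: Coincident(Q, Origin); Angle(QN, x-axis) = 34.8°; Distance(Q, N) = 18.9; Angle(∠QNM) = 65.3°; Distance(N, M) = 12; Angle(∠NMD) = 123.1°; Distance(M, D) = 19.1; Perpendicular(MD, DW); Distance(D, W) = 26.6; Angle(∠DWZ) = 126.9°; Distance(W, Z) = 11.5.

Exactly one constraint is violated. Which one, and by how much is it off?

Distance(W, Z) = 11.5 — off by 4.50.

Q = (0.00, 0.00) ✓; QN at 34.80° ✓; |QN| = 18.90 ✓; ∠QNM = 65.30° ✓; |NM| = 12.00 ✓; ∠NMD = 123.1° ✓; |MD| = 19.10 ✓; ∠(MD, DW) = 90.00° ✓; |DW| = 26.60 ✓; ∠DWZ = 126.9° ✓; |WZ| = 7.000 ✗.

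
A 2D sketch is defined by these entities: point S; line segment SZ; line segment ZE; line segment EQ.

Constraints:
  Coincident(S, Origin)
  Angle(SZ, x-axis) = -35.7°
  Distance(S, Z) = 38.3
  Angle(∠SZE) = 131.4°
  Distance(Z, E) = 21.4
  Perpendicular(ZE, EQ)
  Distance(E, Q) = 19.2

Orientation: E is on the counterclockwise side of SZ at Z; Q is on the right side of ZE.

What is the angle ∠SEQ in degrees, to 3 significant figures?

122°

∠SZE = 131.4°, so ZE runs at -35.7° + (180° − 131.4°) = 12.9° from the x-axis; with |ZE| = 21.4, E = Z + 21.4·(cos 12.9°, sin 12.9°) = (52.0, -17.6). ZE ⟂ EQ; with |EQ| = 19.2 on the right of ZE, Q = E + 19.2·(0.223, -0.975) = (56.2, -36.3). Then cos ∠SEQ = ES·EQ / (|ES||EQ|), giving 122°.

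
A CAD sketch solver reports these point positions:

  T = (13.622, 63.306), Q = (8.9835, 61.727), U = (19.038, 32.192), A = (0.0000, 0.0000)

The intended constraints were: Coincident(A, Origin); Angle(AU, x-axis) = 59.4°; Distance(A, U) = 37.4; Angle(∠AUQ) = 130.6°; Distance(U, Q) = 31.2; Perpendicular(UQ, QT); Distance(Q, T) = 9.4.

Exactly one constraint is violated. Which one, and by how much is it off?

Distance(Q, T) = 9.4 — off by 4.50.

A = (0.00, 0.00) ✓; AU at 59.40° ✓; |AU| = 37.40 ✓; ∠AUQ = 130.6° ✓; |UQ| = 31.20 ✓; ∠(UQ, QT) = 90.00° ✓; |QT| = 4.900 ✗.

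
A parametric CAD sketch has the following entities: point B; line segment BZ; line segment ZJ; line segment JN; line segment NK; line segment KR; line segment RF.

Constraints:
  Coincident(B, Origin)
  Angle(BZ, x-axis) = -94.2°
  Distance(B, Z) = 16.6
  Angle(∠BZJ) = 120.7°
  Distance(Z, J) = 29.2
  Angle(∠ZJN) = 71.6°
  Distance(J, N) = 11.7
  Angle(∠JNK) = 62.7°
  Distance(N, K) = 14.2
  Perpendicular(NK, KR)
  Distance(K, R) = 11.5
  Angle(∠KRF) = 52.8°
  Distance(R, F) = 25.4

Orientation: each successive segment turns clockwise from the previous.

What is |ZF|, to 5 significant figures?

32.479

The perpendicularity gives KR at right angles to NK, so KR runs at -109.20°; with |KR| = 11.5, R = (-19.368, -33.531). ∠KRF = 52.8° gives RF at 123.60° from the x-axis; with |RF| = 25.4, F = (-33.424, -12.375). Then |ZF| = |F − Z| = 32.479.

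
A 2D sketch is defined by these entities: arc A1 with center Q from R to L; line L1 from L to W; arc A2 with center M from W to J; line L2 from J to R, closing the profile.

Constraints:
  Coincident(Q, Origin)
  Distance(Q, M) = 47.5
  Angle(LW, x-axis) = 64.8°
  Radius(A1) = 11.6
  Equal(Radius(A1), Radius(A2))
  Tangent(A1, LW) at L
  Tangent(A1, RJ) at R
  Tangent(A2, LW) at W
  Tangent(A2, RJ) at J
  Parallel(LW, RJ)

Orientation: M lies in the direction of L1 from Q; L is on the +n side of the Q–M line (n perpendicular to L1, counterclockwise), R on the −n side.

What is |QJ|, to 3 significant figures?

48.9

The slot axis is L1's direction at 64.8°, so u = (cos 64.8°, sin 64.8°) = (0.426, 0.905) and n = (−sin 64.8°, cos 64.8°) = (-0.905, 0.426). Q is at the origin and M lies 47.5 along u from Q, so M = 47.5·u = (20.2, 43.0). Tangency of A1 to both parallel lines with radius 11.6 puts L and R at Q ± 11.6·n: L = (-10.5, 4.94), R = (10.5, -4.94). Equal radii place W and J the same way about M: W = M + 11.6·n = (9.73, 47.9), J = M − 11.6·n = (30.7, 38.0). Then |QJ| = |J − Q| = 48.9.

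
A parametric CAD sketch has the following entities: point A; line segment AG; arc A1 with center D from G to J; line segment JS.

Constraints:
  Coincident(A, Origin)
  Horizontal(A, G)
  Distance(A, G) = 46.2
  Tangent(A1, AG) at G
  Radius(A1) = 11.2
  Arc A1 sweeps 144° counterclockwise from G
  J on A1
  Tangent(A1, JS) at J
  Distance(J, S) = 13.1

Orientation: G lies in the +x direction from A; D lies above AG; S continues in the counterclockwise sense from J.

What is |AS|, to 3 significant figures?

50.6

A is at the origin; AG is horizontal with |AG| = 46.2 and G on the +x side, so G = (46.2, 0.00). The tangent condition forces DG to be normal to AG, so D = G + (0, 11.2) = (46.2, 11.2). On A1, G sits at bearing -90° from D; a 144° counterclockwise sweep puts J at bearing 54°, so J = D + 11.2·(cos 54°, sin 54°) = (52.8, 20.3). The tangent condition forces DJ to be normal to JS, so JS runs along (−sin 54°, cos 54°); with |JS| = 13.1, S = (42.2, 28.0). Then |AS| = |S − A| = 50.6.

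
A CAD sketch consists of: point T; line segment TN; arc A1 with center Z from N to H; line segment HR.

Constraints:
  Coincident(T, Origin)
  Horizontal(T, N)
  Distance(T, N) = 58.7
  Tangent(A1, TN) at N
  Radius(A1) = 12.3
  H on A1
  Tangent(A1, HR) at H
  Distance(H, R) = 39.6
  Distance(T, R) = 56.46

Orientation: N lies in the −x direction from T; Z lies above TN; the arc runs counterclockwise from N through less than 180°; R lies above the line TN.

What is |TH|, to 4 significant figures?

47.83

Checks: T.y = 0.00, N.y = 0.00 ✓; |ZN| = 12.30 ✓; |ZH| = 12.30 ✓; ∠(ZH, HR) = 90.00° ✓; |HR| = 39.60 ✓; |TR| = 56.46 ✓.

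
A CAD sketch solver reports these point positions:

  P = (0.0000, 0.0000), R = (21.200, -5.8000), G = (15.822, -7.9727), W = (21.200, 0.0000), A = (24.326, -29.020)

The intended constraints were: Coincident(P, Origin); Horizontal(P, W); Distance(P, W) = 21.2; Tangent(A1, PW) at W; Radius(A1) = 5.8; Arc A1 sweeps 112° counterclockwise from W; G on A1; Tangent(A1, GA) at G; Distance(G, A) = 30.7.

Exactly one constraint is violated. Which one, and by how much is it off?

Distance(G, A) = 30.7 — off by 8.00.

P = (0.00, 0.00) ✓; P.y = 0.00, W.y = 0.00 ✓; |PW| = 21.20 ✓; ∠(RW, WP) = 90.00° ✓; |RW| = 5.800 ✓; bearing(R→G) − bearing(R→W) = 112.0° ✓; |RG| = 5.800 ✓; ∠(RG, GA) = 90.00° ✓; |GA| = 22.70 ✗.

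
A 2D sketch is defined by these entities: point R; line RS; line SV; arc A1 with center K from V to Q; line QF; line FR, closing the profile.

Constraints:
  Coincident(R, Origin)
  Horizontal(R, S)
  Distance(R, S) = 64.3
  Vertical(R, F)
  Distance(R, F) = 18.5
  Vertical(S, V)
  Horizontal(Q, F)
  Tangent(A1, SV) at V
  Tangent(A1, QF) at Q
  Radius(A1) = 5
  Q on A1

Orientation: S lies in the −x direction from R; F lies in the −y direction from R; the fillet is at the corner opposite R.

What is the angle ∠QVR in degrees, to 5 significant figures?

56.857°

The virtual corner opposite R is at (-64.300, -18.500). Tangency of A1 to SV means the radius KV is perpendicular to SV and since A1 is tangent to QF there, KQ ⟂ QF, with radius 5.0, so the center K sits 5.0 in from both sides at K = (-59.300, -13.500). That places the tangent points at V = (-64.300, -13.500) on SV and Q = (-59.300, -18.500) on QF. Then cos ∠QVR = VQ·VR / (|VQ||VR|), giving 56.857°.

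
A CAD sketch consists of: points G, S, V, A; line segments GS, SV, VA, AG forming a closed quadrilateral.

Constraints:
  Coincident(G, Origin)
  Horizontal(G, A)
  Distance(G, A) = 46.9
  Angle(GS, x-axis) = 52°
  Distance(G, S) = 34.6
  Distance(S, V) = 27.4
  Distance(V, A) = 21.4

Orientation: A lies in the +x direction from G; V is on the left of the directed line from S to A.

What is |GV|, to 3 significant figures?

52.6

G is at the origin; G and A share the same y with |GA| = 46.9 and A in +x, so A = (46.9, 0). GS runs at 52.0° with |GS| = 34.6, so S = (21.3, 27.3). V is determined by |SV| = 27.4 and |VA| = 21.4 together: it lies at the intersection of circle(S, 27.4) and circle(A, 21.4). With |SA| = 37.4, the foot of the radical line on SA is 22.6 from S and the perpendicular offset is √(27.4² − 22.6²) = 15.5. Taking the left-of-SA solution: V = (48.1, 21.4).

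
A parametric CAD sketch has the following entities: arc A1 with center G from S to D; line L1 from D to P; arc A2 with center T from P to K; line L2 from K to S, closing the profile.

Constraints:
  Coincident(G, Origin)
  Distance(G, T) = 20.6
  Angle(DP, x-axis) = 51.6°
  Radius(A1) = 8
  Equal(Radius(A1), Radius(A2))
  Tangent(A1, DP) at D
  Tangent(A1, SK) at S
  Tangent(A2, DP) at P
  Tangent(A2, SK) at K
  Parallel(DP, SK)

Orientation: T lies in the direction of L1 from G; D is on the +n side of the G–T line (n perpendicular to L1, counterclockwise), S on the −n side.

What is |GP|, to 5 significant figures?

22.099

The slot axis is L1's direction at 51.6°, so u = (cos 51.6°, sin 51.6°) = (0.62115, 0.78369) and n = (−sin 51.6°, cos 51.6°) = (-0.78369, 0.62115). G is at the origin and T lies 20.6 along u from G, so T = 20.6·u = (12.796, 16.144). Tangency of A1 to both parallel lines with radius 8.0 puts D and S at G ± 8.0·n: D = (-6.2695, 4.9692), S = (6.2695, -4.9692). Equal radii place P and K the same way about T: P = T + 8.0·n = (6.5261, 21.113), K = T − 8.0·n = (19.065, 11.175). Then |GP| = |P − G| = 22.099.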